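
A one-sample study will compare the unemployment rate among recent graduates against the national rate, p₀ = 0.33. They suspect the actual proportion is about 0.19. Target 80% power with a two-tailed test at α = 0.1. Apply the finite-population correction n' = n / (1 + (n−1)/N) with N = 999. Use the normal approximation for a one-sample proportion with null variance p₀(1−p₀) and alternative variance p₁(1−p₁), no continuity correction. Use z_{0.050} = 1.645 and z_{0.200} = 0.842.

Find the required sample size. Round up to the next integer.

n = 59

n = [z_{α/2}·√(p₀q₀) + z_β·√(p₁q₁)]² / (p₁ − p₀)²
  = [1.645·√(0.33·0.67) + 0.842·√(0.19·0.81)]² / (-0.14)²
  = [1.645·0.4702 + 0.842·0.3923]² / 0.0196
  = [1.1038]² / 0.0196
  = 62.16
Finite-population correction (N = 999): 62.16 / (1 + (62.16 − 1)/999) = 58.58.
Round up → n = 59.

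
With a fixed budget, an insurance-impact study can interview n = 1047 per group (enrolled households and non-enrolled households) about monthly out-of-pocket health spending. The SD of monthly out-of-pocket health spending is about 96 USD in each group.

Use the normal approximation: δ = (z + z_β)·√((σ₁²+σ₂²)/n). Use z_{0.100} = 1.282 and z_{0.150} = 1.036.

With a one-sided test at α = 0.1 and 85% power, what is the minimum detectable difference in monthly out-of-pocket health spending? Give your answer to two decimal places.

δ = (z_α + z_β) · √((σ₁²+σ₂²)/n)
  = (1.282 + 1.036) · √(18432/1047)
  = 2.318 · √17.6046
  = 2.318 · 4.1958
  = 9.7258

Minimum detectable difference ≈ 9.73 USD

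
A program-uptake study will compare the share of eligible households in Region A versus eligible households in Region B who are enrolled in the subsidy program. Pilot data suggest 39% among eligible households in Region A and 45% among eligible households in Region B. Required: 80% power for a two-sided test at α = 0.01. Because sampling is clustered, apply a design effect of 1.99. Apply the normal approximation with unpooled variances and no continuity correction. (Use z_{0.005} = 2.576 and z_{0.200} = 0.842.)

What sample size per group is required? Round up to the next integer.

n = (z_{α/2} + z_β)² · [p₁(1−p₁) + p₂(1−p₂)] / (p₁ − p₂)²
  = (2.576 + 0.842)² · (0.39·0.61 + 0.45·0.55) / (-0.06)²
  = (3.418)² · (0.2379 + 0.2475) / 0.0036
  = 11.6827 · 0.4854 / 0.0036
  = 1575.22
Design effect: 1.99 × 1575.22 = 3134.69.
Round up → n = 3135 per group.

n = 3135 per group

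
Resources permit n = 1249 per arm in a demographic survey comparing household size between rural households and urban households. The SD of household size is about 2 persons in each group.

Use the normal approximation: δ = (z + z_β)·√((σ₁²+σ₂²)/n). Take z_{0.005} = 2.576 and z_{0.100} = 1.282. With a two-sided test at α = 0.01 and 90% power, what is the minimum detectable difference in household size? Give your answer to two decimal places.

δ = (z_{α/2} + z_β) · √((σ₁²+σ₂²)/n)
  = (2.576 + 1.282) · √(8/1249)
  = 3.858 · √0.00641
  = 3.858 · 0.0800
  = 0.3088

Minimum detectable difference ≈ 0.31 persons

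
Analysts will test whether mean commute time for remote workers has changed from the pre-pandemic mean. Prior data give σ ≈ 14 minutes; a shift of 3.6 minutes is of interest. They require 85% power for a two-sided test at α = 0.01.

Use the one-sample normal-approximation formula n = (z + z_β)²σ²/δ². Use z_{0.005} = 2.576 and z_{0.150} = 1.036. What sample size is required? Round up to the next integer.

n = 198

n = (z_{α/2} + z_β)² · σ² / δ²
  = (2.576 + 1.036)² · 14² / 3.6²
  = 13.0465 · 196 / 12.96
  = 197.31
Round up → n = 198.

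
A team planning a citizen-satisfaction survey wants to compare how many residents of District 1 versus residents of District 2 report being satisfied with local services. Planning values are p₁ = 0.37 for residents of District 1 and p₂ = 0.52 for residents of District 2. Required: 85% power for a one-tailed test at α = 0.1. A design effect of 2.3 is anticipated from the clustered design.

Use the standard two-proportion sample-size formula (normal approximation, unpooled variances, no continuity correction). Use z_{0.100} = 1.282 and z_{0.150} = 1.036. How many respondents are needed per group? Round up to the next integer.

n = (z_α + z_β)² · [p₁(1−p₁) + p₂(1−p₂)] / (p₁ − p₂)²
  = (1.282 + 1.036)² · (0.37·0.63 + 0.52·0.48) / (-0.15)²
  = (2.318)² · (0.2331 + 0.2496) / 0.0225
  = 5.3731 · 0.4827 / 0.0225
  = 115.27
Design effect: 2.3 × 115.27 = 265.12.
Round up → n = 266 per group.

n = 266 per group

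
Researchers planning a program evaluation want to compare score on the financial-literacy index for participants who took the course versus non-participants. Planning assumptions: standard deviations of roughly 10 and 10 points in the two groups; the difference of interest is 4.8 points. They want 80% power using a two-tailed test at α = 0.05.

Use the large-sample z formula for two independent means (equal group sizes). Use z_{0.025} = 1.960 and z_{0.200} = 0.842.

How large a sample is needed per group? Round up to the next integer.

n = (z_{α/2} + z_β)² · (σ₁² + σ₂²) / δ²
  = (1.960 + 0.842)² · (10² + 10² = 200) / 4.8²
  = 7.8512 · 200 / 23.04
  = 68.15
Round up → n = 69 per group.

n = 69 per group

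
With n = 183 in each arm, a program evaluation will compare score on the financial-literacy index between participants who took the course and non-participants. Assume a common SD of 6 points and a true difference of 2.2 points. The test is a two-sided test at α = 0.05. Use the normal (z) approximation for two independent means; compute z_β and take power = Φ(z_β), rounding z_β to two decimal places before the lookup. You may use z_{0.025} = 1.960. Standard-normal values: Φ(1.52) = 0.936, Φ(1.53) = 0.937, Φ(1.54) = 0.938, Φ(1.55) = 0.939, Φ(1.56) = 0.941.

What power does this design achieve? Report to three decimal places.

z_β = δ·√(n/(σ₁²+σ₂²)) − z_{α/2}
    = 2.2 · √(183/72) − 1.960
    = 2.2 · 1.59426 − 1.960
    = 3.5074 − 1.960 = 1.5474 → 1.55
Power = Φ(1.55) = 0.939.

Power ≈ 0.939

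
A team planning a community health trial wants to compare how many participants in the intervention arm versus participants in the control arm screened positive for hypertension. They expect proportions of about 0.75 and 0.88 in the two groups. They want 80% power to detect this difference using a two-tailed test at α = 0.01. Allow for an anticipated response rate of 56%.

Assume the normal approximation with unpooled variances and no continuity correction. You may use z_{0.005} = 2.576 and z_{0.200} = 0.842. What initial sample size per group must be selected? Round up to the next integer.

n = (z_{α/2} + z_β)² · [p₁(1−p₁) + p₂(1−p₂)] / (p₁ − p₂)²
  = (2.576 + 0.842)² · (0.75·0.25 + 0.88·0.12) / (-0.13)²
  = (3.418)² · (0.1875 + 0.1056) / 0.0169
  = 11.6827 · 0.2931 / 0.0169
  = 202.62
Adjust for 56% response: 202.62 / 0.56 = 361.81.
Round up → n = 362 per group.

n = 362 per group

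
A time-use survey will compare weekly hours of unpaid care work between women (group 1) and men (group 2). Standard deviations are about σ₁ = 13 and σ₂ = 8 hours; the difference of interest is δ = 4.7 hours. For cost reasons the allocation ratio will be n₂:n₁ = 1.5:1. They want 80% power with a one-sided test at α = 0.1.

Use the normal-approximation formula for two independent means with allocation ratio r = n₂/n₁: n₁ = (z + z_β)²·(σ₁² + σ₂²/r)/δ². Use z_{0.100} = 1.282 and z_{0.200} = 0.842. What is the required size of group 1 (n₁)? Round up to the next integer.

n₁ = (z_α + z_β)² · (σ₁² + σ₂²/r) / δ²
   = (1.282 + 0.842)² · (13² + 8²/1.5) / 4.7²
   = 4.5114 · (169 + 42.6667) / 22.09
   = 4.5114 · 211.6667 / 22.09
   = 43.23
Round up → n₁ = 44; n₂ = r·n₁ = 1.5 × 44 = 66.

n₁ = 44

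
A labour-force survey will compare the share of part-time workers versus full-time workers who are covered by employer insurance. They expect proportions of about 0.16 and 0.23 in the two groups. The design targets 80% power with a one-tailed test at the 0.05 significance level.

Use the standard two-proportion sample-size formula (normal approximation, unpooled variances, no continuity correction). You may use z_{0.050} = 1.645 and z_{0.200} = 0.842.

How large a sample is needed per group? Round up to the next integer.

n = 394 per group

n = (z_α + z_β)² · [p₁(1−p₁) + p₂(1−p₂)] / (p₁ − p₂)²
  = (1.645 + 0.842)² · (0.16·0.84 + 0.23·0.77) / (-0.07)²
  = (2.487)² · (0.1344 + 0.1771) / 0.0049
  = 6.1852 · 0.3115 / 0.0049
  = 393.20
Round up → n = 394 per group.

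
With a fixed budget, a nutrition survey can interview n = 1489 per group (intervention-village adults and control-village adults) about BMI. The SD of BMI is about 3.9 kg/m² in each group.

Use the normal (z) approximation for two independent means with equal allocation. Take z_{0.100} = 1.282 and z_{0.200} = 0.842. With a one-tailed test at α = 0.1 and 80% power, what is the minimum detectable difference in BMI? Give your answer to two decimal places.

Minimum detectable difference ≈ 0.30 kg/m²

δ = (z_α + z_β) · √((σ₁²+σ₂²)/n)
  = (1.282 + 0.842) · √(30.42/1489)
  = 2.124 · √0.02043
  = 2.124 · 0.1429
  = 0.3036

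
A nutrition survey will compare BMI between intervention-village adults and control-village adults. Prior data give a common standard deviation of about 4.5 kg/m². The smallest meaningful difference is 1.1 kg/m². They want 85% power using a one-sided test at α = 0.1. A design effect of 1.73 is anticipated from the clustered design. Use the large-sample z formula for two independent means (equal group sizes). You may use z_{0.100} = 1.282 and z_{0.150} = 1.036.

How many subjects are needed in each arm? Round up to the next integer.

n = (z_α + z_β)² · (σ₁² + σ₂²) / δ²
  = (1.282 + 1.036)² · (2·4.5² = 40.5) / 1.1²
  = 5.3731 · 40.5 / 1.21
  = 179.84
Design effect: 1.73 × 179.84 = 311.13.
Round up → n = 312 per group.

n = 312 per group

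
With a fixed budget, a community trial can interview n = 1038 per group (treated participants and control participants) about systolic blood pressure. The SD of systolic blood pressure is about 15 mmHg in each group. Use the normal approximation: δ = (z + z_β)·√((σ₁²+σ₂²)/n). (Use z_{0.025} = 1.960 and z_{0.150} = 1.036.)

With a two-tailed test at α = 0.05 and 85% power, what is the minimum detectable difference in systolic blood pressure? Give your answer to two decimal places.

δ = (z_{α/2} + z_β) · √((σ₁²+σ₂²)/n)
  = (1.960 + 1.036) · √(450/1038)
  = 2.996 · √0.43353
  = 2.996 · 0.6584
  = 1.9726

Minimum detectable difference ≈ 1.97 mmHg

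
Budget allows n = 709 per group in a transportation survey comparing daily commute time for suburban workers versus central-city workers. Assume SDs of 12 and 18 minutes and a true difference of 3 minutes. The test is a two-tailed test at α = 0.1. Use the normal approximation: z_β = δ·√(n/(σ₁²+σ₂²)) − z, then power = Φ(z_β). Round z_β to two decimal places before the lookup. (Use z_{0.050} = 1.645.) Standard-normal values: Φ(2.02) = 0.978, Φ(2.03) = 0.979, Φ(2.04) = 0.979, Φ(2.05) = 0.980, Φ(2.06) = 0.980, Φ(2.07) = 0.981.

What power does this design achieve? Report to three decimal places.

Power ≈ 0.980

z_β = δ·√(n/(σ₁²+σ₂²)) − z_{α/2}
    = 3 · √(709/468) − 1.645
    = 3 · 1.23084 − 1.645
    = 3.6925 − 1.645 = 2.0475 → 2.05
Power = Φ(2.05) = 0.980.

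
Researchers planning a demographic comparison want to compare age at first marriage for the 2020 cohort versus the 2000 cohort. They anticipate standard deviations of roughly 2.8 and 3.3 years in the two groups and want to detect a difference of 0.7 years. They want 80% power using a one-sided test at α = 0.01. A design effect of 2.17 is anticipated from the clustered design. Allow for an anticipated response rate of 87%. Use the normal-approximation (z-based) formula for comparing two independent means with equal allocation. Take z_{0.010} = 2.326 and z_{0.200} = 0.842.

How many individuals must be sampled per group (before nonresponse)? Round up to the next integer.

n = (z_α + z_β)² · (σ₁² + σ₂²) / δ²
  = (2.326 + 0.842)² · (2.8² + 3.3² = 18.73) / 0.7²
  = 10.0362 · 18.73 / 0.49
  = 383.63
Design effect: 2.17 × 383.63 = 832.48.
Adjust for 87% response: 832.48 / 0.87 = 956.87.
Round up → n = 957 per group.

n = 957 per group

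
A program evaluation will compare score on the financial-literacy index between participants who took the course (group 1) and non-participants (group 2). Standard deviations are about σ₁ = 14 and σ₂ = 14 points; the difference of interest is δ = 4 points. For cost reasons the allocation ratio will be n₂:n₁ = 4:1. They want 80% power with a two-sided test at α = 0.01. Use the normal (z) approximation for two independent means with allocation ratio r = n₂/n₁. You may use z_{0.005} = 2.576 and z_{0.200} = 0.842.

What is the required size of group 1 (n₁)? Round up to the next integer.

n₁ = 179

n₁ = (z_{α/2} + z_β)² · (σ₁² + σ₂²/r) / δ²
   = (2.576 + 0.842)² · (14² + 14²/4) / 4²
   = 11.6827 · (196 + 49) / 16
   = 11.6827 · 245 / 16
   = 178.89
Round up → n₁ = 179; n₂ = r·n₁ = 4 × 179 = 716.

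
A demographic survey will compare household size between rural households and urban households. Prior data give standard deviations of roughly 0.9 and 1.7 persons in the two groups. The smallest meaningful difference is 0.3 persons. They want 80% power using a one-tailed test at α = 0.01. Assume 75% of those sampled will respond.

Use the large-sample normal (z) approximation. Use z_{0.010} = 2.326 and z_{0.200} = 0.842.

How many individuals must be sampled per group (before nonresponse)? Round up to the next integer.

n = (z_α + z_β)² · (σ₁² + σ₂²) / δ²
  = (2.326 + 0.842)² · (0.9² + 1.7² = 3.7) / 0.3²
  = 10.0362 · 3.7 / 0.09
  = 412.60
Adjust for 75% response: 412.60 / 0.75 = 550.13.
Round up → n = 551 per group.

n = 551 per group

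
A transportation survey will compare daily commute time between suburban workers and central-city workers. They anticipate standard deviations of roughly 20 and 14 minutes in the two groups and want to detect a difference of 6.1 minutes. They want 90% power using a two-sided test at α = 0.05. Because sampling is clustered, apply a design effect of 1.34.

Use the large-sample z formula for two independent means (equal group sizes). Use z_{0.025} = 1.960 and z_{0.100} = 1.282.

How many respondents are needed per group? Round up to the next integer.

n = 226 per group

n = (z_{α/2} + z_β)² · (σ₁² + σ₂²) / δ²
  = (1.960 + 1.282)² · (20² + 14² = 596) / 6.1²
  = 10.5106 · 596 / 37.21
  = 168.35
Design effect: 1.34 × 168.35 = 225.59.
Round up → n = 226 per group.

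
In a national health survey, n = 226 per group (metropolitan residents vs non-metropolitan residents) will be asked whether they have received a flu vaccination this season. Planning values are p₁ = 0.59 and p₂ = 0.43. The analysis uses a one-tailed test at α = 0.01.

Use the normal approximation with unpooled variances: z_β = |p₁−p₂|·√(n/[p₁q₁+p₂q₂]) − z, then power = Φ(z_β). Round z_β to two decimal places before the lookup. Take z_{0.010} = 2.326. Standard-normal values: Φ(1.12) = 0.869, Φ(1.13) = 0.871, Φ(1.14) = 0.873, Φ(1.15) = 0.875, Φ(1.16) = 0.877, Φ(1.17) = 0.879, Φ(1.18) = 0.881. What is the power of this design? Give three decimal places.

Power ≈ 0.869

z_β = |p₁−p₂|·√(n/[p₁q₁+p₂q₂]) − z_α
    = 0.16 · √(226/0.4870) − 2.326
    = 0.16 · 21.5422 − 2.326
    = 3.4467 − 2.326 = 1.1207 → 1.12
Power = Φ(1.12) = 0.869.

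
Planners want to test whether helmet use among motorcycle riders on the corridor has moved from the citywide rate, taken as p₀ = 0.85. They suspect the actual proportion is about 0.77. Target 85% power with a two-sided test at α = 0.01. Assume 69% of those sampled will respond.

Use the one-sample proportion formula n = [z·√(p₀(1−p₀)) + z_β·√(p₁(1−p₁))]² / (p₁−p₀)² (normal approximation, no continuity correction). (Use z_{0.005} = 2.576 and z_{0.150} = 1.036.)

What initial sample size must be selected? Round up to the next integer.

n = [z_{α/2}·√(p₀q₀) + z_β·√(p₁q₁)]² / (p₁ − p₀)²
  = [2.576·√(0.85·0.15) + 1.036·√(0.77·0.23)]² / (-0.08)²
  = [2.576·0.3571 + 1.036·0.4208]² / 0.0064
  = [1.3558]² / 0.0064
  = 287.22
Adjust for 69% response: 287.22 / 0.69 = 416.26.
Round up → n = 417.

n = 417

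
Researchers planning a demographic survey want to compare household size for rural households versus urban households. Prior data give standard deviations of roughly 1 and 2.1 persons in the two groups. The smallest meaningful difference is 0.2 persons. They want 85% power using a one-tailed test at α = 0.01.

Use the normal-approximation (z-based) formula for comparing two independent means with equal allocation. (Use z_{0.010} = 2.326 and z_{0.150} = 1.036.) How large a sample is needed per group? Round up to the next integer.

n = (z_α + z_β)² · (σ₁² + σ₂²) / δ²
  = (2.326 + 1.036)² · (1² + 2.1² = 5.41) / 0.2²
  = 11.3030 · 5.41 / 0.04
  = 1528.74
Round up → n = 1529 per group.

n = 1529 per group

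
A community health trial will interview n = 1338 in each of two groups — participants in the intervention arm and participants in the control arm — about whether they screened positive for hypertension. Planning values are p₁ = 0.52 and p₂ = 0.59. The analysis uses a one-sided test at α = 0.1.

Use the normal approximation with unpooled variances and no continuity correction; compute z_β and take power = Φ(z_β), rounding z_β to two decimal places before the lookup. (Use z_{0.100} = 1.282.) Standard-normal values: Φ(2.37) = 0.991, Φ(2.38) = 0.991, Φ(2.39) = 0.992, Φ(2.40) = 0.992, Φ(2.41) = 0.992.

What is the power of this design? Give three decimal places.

Power ≈ 0.991

z_β = |p₁−p₂|·√(n/[p₁q₁+p₂q₂]) − z_α
    = 0.07 · √(1338/0.4915) − 1.282
    = 0.07 · 52.1755 − 1.282
    = 3.6523 − 1.282 = 2.3703 → 2.37
Power = Φ(2.37) = 0.991.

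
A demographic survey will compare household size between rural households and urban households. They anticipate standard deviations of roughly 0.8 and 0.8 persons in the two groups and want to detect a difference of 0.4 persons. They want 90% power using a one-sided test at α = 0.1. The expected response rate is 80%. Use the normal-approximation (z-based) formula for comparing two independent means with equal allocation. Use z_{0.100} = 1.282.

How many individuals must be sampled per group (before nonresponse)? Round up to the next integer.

n = 66 per group

n = (z_α + z_β)² · (σ₁² + σ₂²) / δ²
  = (1.282 + 1.282)² · (0.8² + 0.8² = 1.28) / 0.4²
  = 6.5741 · 1.28 / 0.16
  = 52.59
Adjust for 80% response: 52.59 / 0.80 = 65.74.
Round up → n = 66 per group.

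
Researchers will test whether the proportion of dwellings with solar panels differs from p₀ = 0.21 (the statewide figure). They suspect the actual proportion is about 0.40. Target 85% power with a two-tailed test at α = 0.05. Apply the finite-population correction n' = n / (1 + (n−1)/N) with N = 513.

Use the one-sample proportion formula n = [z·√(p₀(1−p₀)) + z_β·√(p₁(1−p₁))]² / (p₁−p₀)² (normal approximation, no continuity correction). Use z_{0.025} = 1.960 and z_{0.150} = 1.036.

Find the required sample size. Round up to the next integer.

n = 44

n = [z_{α/2}·√(p₀q₀) + z_β·√(p₁q₁)]² / (p₁ − p₀)²
  = [1.960·√(0.21·0.79) + 1.036·√(0.40·0.60)]² / (0.19)²
  = [1.960·0.4073 + 1.036·0.4899]² / 0.0361
  = [1.3059]² / 0.0361
  = 47.24
Finite-population correction (N = 513): 47.24 / (1 + (47.24 − 1)/513) = 43.33.
Round up → n = 44.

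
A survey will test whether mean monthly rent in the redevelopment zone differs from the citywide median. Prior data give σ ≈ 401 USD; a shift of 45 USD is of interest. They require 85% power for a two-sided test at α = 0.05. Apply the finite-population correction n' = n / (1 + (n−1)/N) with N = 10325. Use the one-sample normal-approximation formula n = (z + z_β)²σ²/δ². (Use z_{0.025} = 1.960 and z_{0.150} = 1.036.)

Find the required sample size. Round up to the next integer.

n = (z_{α/2} + z_β)² · σ² / δ²
  = (1.960 + 1.036)² · 401² / 45²
  = 8.9760 · 160801 / 2025
  = 712.77
Finite-population correction (N = 10325): 712.77 / (1 + (712.77 − 1)/10325) = 666.80.
Round up → n = 667.

n = 667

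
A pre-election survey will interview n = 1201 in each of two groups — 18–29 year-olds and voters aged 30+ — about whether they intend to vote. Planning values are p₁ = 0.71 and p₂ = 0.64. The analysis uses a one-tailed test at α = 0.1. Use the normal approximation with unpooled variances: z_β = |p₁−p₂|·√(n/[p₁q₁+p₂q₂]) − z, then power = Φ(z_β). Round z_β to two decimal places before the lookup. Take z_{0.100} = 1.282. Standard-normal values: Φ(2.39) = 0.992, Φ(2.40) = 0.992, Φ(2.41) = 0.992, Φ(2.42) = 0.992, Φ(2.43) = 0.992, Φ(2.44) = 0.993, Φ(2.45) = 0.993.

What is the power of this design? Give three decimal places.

z_β = |p₁−p₂|·√(n/[p₁q₁+p₂q₂]) − z_α
    = 0.07 · √(1201/0.4363) − 1.282
    = 0.07 · 52.4661 − 1.282
    = 3.6726 − 1.282 = 2.3906 → 2.39
Power = Φ(2.39) = 0.992.

Power ≈ 0.992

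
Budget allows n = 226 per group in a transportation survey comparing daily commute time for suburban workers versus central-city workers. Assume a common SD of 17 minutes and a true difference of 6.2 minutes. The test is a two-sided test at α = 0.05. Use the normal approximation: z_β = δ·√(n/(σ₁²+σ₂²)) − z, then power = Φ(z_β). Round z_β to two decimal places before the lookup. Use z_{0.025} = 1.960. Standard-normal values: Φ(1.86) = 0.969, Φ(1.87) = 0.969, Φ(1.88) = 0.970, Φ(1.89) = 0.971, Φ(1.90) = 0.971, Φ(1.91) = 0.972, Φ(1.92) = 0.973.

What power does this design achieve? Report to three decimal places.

z_β = δ·√(n/(σ₁²+σ₂²)) − z_{α/2}
    = 6.2 · √(226/578) − 1.960
    = 6.2 · 0.62530 − 1.960
    = 3.8769 − 1.960 = 1.9169 → 1.92
Power = Φ(1.92) = 0.973.

Power ≈ 0.973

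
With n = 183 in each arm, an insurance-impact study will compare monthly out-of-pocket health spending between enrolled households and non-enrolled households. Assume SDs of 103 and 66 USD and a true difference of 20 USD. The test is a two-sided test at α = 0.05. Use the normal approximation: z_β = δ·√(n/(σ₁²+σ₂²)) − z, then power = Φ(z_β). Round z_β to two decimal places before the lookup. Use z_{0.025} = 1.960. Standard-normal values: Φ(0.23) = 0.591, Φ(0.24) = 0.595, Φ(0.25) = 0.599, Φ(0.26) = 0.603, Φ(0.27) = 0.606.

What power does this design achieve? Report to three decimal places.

Power ≈ 0.599

z_β = δ·√(n/(σ₁²+σ₂²)) − z_{α/2}
    = 20 · √(183/14965) − 1.960
    = 20 · 0.11058 − 1.960
    = 2.2117 − 1.960 = 0.2517 → 0.25
Power = Φ(0.25) = 0.599.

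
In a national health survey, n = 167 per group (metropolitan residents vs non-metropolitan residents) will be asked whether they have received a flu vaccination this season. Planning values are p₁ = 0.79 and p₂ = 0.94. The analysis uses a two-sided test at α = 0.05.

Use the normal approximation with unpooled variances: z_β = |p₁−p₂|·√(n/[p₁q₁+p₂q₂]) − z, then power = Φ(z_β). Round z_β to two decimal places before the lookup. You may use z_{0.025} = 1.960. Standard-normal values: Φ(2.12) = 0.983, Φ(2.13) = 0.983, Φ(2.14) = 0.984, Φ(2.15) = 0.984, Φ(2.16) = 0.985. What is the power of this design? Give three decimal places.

Power ≈ 0.984

z_β = |p₁−p₂|·√(n/[p₁q₁+p₂q₂]) − z_{α/2}
    = 0.15 · √(167/0.2223) − 1.960
    = 0.15 · 27.4087 − 1.960
    = 4.1113 − 1.960 = 2.1513 → 2.15
Power = Φ(2.15) = 0.984.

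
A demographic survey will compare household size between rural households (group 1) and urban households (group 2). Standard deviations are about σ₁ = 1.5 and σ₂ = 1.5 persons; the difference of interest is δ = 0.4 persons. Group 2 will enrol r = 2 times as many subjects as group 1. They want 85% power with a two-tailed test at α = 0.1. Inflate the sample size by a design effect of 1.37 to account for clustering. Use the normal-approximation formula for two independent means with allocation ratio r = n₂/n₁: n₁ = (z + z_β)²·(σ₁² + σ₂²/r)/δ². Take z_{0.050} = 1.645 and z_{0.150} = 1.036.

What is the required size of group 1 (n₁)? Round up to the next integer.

n₁ = 208

n₁ = (z_{α/2} + z_β)² · (σ₁² + σ₂²/r) / δ²
   = (1.645 + 1.036)² · (1.5² + 1.5²/2) / 0.4²
   = 7.1878 · (2.25 + 1.125) / 0.16
   = 7.1878 · 3.375 / 0.16
   = 151.62
Design effect: 1.37 × 151.62 = 207.72.
Round up → n₁ = 208; n₂ = r·n₁ = 2 × 208 = 416.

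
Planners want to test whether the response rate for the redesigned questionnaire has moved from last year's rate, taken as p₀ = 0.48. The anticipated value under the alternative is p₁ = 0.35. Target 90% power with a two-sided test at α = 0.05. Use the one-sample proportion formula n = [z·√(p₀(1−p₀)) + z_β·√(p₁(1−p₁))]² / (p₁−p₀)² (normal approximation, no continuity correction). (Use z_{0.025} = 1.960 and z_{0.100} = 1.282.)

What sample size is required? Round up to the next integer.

n = [z_{α/2}·√(p₀q₀) + z_β·√(p₁q₁)]² / (p₁ − p₀)²
  = [1.960·√(0.48·0.52) + 1.282·√(0.35·0.65)]² / (-0.13)²
  = [1.960·0.4996 + 1.282·0.4770]² / 0.0169
  = [1.5907]² / 0.0169
  = 149.72
Round up → n = 150.

n = 150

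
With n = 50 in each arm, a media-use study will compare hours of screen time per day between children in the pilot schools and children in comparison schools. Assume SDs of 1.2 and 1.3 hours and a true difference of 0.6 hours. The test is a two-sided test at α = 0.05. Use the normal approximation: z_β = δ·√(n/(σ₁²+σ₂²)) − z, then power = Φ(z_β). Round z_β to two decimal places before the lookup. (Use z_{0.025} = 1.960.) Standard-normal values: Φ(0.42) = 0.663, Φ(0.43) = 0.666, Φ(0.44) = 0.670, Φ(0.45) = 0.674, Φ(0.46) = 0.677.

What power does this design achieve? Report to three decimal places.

z_β = δ·√(n/(σ₁²+σ₂²)) − z_{α/2}
    = 0.6 · √(50/3.13) − 1.960
    = 0.6 · 3.99680 − 1.960
    = 2.3981 − 1.960 = 0.4381 → 0.44
Power = Φ(0.44) = 0.670.

Power ≈ 0.670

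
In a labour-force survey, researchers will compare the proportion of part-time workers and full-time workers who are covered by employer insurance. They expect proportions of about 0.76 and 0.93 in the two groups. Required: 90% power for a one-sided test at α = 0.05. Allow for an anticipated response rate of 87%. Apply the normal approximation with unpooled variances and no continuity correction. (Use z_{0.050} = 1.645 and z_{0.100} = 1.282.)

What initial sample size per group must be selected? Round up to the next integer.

n = (z_α + z_β)² · [p₁(1−p₁) + p₂(1−p₂)] / (p₁ − p₂)²
  = (1.645 + 1.282)² · (0.76·0.24 + 0.93·0.07) / (-0.17)²
  = (2.927)² · (0.1824 + 0.0651) / 0.0289
  = 8.5673 · 0.2475 / 0.0289
  = 73.37
Adjust for 87% response: 73.37 / 0.87 = 84.33.
Round up → n = 85 per group.

n = 85 per group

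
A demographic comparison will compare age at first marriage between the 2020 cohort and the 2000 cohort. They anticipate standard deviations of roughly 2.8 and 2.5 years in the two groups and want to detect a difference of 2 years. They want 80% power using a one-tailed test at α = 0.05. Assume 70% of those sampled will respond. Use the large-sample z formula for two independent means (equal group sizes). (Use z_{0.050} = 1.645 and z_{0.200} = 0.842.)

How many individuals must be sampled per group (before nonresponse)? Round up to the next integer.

n = 32 per group

n = (z_α + z_β)² · (σ₁² + σ₂²) / δ²
  = (1.645 + 0.842)² · (2.8² + 2.5² = 14.09) / 2²
  = 6.1852 · 14.09 / 4
  = 21.79
Adjust for 70% response: 21.79 / 0.70 = 31.12.
Round up → n = 32 per group.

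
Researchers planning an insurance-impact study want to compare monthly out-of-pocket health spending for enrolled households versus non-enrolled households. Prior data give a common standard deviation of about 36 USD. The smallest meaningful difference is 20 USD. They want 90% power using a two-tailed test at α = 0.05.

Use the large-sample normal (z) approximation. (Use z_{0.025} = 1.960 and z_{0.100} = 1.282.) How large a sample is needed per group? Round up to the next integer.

n = (z_{α/2} + z_β)² · (σ₁² + σ₂²) / δ²
  = (1.960 + 1.282)² · (2·36² = 2592) / 20²
  = 10.5106 · 2592 / 400
  = 68.11
Round up → n = 69 per group.

n = 69 per group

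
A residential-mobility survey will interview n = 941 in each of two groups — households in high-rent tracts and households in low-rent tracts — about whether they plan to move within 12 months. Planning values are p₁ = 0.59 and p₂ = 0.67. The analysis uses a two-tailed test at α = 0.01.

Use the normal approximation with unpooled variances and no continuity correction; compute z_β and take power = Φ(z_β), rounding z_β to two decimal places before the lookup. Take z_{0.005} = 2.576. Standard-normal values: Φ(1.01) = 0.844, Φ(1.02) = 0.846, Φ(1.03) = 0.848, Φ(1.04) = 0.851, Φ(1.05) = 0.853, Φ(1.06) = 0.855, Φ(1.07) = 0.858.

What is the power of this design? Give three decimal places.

z_β = |p₁−p₂|·√(n/[p₁q₁+p₂q₂]) − z_{α/2}
    = 0.08 · √(941/0.4630) − 2.576
    = 0.08 · 45.0821 − 2.576
    = 3.6066 − 2.576 = 1.0306 → 1.03
Power = Φ(1.03) = 0.848.

Power ≈ 0.848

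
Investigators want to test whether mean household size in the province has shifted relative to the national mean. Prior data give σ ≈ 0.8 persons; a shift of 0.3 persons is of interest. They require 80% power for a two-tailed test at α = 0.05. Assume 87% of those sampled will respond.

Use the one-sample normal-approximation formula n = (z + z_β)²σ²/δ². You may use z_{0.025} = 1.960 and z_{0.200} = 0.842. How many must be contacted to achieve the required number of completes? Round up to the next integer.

n = 65

n = (z_{α/2} + z_β)² · σ² / δ²
  = (1.960 + 0.842)² · 0.8² / 0.3²
  = 7.8512 · 0.64 / 0.09
  = 55.83
Adjust for 87% response: 55.83 / 0.87 = 64.17.
Round up → n = 65.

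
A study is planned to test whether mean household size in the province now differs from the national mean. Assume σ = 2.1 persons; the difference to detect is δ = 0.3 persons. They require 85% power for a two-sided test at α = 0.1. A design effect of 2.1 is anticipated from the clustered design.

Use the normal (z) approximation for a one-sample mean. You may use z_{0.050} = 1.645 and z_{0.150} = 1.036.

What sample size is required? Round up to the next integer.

n = 740

n = (z_{α/2} + z_β)² · σ² / δ²
  = (1.645 + 1.036)² · 2.1² / 0.3²
  = 7.1878 · 4.41 / 0.09
  = 352.20
Design effect: 2.1 × 352.20 = 739.62.
Round up → n = 740.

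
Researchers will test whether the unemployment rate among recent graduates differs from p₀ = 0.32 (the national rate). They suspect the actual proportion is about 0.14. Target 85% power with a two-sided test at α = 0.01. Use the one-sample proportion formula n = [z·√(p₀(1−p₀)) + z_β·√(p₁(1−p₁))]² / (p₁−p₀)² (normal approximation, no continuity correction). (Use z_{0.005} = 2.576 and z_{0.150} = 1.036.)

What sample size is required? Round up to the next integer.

n = [z_{α/2}·√(p₀q₀) + z_β·√(p₁q₁)]² / (p₁ − p₀)²
  = [2.576·√(0.32·0.68) + 1.036·√(0.14·0.86)]² / (-0.18)²
  = [2.576·0.4665 + 1.036·0.3470]² / 0.0324
  = [1.5611]² / 0.0324
  = 75.22
Round up → n = 76.

n = 76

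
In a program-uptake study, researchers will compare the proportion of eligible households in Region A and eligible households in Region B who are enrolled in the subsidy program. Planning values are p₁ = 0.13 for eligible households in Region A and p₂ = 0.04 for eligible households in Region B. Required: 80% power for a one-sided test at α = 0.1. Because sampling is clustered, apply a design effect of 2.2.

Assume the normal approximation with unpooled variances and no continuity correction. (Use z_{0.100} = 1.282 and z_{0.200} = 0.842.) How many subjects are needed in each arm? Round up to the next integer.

n = 186 per group

n = (z_α + z_β)² · [p₁(1−p₁) + p₂(1−p₂)] / (p₁ − p₂)²
  = (1.282 + 0.842)² · (0.13·0.87 + 0.04·0.96) / (0.09)²
  = (2.124)² · (0.1131 + 0.0384) / 0.0081
  = 4.5114 · 0.1515 / 0.0081
  = 84.38
Design effect: 2.2 × 84.38 = 185.63.
Round up → n = 186 per group.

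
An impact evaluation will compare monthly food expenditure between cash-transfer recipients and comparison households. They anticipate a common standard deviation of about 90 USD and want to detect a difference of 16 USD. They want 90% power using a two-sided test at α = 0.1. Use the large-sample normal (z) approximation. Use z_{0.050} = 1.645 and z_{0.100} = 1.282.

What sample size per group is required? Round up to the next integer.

n = 543 per group

n = (z_{α/2} + z_β)² · (σ₁² + σ₂²) / δ²
  = (1.645 + 1.282)² · (2·90² = 16200) / 16²
  = 8.5673 · 16200 / 256
  = 542.15
Round up → n = 543 per group.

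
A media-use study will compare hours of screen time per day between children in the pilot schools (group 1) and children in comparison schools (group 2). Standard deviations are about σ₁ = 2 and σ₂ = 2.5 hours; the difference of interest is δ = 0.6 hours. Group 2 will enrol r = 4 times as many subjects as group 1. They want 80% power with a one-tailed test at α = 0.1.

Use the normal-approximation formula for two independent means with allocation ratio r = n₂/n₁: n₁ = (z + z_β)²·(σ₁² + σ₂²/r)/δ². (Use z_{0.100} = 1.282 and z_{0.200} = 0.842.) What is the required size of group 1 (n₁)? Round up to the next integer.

n₁ = (z_α + z_β)² · (σ₁² + σ₂²/r) / δ²
   = (1.282 + 0.842)² · (2² + 2.5²/4) / 0.6²
   = 4.5114 · (4 + 1.5625) / 0.36
   = 4.5114 · 5.5625 / 0.36
   = 69.71
Round up → n₁ = 70; n₂ = r·n₁ = 4 × 70 = 280.

n₁ = 70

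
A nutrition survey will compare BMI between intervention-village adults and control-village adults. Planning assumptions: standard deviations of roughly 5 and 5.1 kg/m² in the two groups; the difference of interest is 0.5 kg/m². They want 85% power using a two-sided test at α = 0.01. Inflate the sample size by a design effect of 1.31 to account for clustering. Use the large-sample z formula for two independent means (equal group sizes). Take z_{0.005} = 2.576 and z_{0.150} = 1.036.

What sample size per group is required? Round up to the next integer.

n = 3488 per group

n = (z_{α/2} + z_β)² · (σ₁² + σ₂²) / δ²
  = (2.576 + 1.036)² · (5² + 5.1² = 51.01) / 0.5²
  = 13.0465 · 51.01 / 0.25
  = 2662.02
Design effect: 1.31 × 2662.02 = 3487.24.
Round up → n = 3488 per group.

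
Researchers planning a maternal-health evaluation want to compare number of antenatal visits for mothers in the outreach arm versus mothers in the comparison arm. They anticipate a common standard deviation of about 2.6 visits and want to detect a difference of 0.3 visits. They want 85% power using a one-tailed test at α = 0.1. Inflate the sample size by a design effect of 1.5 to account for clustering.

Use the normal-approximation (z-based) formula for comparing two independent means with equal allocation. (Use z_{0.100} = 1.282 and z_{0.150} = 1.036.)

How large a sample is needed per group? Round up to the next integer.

n = 1211 per group

n = (z_α + z_β)² · (σ₁² + σ₂²) / δ²
  = (1.282 + 1.036)² · (2·2.6² = 13.52) / 0.3²
  = 5.3731 · 13.52 / 0.09
  = 807.16
Design effect: 1.5 × 807.16 = 1210.74.
Round up → n = 1211 per group.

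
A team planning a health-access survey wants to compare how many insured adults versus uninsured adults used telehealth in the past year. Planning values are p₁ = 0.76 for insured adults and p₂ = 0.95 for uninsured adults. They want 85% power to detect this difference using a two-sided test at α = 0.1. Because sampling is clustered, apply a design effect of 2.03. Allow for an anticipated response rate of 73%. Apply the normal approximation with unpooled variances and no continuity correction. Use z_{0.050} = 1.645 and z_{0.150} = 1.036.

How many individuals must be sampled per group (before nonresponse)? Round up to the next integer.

n = 128 per group

n = (z_{α/2} + z_β)² · [p₁(1−p₁) + p₂(1−p₂)] / (p₁ − p₂)²
  = (1.645 + 1.036)² · (0.76·0.24 + 0.95·0.05) / (-0.19)²
  = (2.681)² · (0.1824 + 0.0475) / 0.0361
  = 7.1878 · 0.2299 / 0.0361
  = 45.77
Design effect: 2.03 × 45.77 = 92.92.
Adjust for 73% response: 92.92 / 0.73 = 127.29.
Round up → n = 128 per group.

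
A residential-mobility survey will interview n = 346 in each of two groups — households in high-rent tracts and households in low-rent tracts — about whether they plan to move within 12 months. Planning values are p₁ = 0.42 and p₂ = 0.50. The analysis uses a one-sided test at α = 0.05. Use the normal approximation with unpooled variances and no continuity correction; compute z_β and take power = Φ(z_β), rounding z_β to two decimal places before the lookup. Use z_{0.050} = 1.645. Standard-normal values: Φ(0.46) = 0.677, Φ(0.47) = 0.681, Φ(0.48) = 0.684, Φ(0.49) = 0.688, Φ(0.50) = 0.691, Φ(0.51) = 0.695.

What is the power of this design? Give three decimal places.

Power ≈ 0.681

z_β = |p₁−p₂|·√(n/[p₁q₁+p₂q₂]) − z_α
    = 0.08 · √(346/0.4936) − 1.645
    = 0.08 · 26.4759 − 1.645
    = 2.1181 − 1.645 = 0.4731 → 0.47
Power = Φ(0.47) = 0.681.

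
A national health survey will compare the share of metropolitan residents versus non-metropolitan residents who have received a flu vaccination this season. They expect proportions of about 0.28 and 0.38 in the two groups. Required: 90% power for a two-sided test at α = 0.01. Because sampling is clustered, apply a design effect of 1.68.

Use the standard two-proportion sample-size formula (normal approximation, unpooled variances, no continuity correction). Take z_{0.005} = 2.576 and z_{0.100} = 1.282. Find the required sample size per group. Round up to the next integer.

n = 1094 per group

n = (z_{α/2} + z_β)² · [p₁(1−p₁) + p₂(1−p₂)] / (p₁ − p₂)²
  = (2.576 + 1.282)² · (0.28·0.72 + 0.38·0.62) / (-0.10)²
  = (3.858)² · (0.2016 + 0.2356) / 0.0100
  = 14.8842 · 0.4372 / 0.0100
  = 650.74
Design effect: 1.68 × 650.74 = 1093.24.
Round up → n = 1094 per group.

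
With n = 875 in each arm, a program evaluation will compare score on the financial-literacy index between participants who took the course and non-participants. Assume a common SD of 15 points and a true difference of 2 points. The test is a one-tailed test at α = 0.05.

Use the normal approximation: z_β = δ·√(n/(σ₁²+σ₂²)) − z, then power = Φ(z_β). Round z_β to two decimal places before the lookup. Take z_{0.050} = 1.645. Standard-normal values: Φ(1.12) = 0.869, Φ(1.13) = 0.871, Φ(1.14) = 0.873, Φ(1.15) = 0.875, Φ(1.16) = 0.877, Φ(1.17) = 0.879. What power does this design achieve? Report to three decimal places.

Power ≈ 0.873

z_β = δ·√(n/(σ₁²+σ₂²)) − z_α
    = 2 · √(875/450) − 1.645
    = 2 · 1.39443 − 1.645
    = 2.7889 − 1.645 = 1.1439 → 1.14
Power = Φ(1.14) = 0.873.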